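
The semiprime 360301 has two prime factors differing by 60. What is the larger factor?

631

Since p = q + 60, we have 360301 = q(q + 60), so q² + 60q − 360301 = 0.
Discriminant: 60² + 4·360301 = 3600 + 1441204 = 1444804; √1444804 = 1202.
q = (−60 + 1202)/2 = 571, and p = q + 60 = 631.
Check: 571 · 631 = 360301.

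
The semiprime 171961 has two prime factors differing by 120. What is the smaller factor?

Since p = q + 120, we have 171961 = q(q + 120), so q² + 120q − 171961 = 0.
Discriminant: 120² + 4·171961 = 14400 + 687844 = 702244; √702244 = 838.
q = (−120 + 838)/2 = 359, and p = q + 120 = 479.
Check: 359 · 479 = 171961.

359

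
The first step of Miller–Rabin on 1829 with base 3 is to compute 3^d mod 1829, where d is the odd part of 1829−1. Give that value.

1195

1829 − 1 = 1828 = 2^2 · 457, so d = 457.
3^1 ≡ 3 (mod 1829)
3^2 ≡ 3^2 = 9 ≡ 9 (mod 1829)
3^4 ≡ 9^2 = 81 ≡ 81 (mod 1829)
3^8 ≡ 81^2 = 6561 ≡ 1074 (mod 1829)
3^16 ≡ 1074^2 = 1153476 ≡ 1206 (mod 1829)
3^32 ≡ 1206^2 = 1454436 ≡ 381 (mod 1829)
3^64 ≡ 381^2 = 145161 ≡ 670 (mod 1829)
3^128 ≡ 670^2 = 448900 ≡ 795 (mod 1829)
3^256 ≡ 795^2 = 632025 ≡ 1020 (mod 1829)
457 = 256 + 128 + 64 + 8 + 1 in binary powers of 2.
So 3^457 ≡ 1020 · 795 · 670 · 1074 · 3 ≡ 1195 (mod 1829).
Squaring chain: 1195 → 1405; never reaches −1, so base 3 is a Miller–Rabin witness that 1829 is composite.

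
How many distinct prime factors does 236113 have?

3

236113 = 17^2 · 817
817 = 19 · 43
236113 = 17^2 · 19 · 43, which has 3 distinct prime factors.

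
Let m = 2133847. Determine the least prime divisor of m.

2133847 is odd.
Digit sum 28, not divisible by 3.
Ends in 7: not divisible by 5.
7: 2133847 = 7·304835 + 2
11: 2133847 = 11·193986 + 1
13: 2133847 = 13·164142 + 1
17: 2133847 = 17·125520 + 7
19: 2133847 = 19·112307 + 14
23: 2133847 = 23·92775 + 22
29: 2133847 = 29·73580 + 27
31: 2133847 = 31·68833 + 24
37: 2133847 = 37·57671 + 20
41: 2133847 = 41·52045 + 2
43: 2133847 = 43·49624 + 15
47: 2133847 = 47·45401

47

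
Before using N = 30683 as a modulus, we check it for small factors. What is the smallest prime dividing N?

61

30683 is odd.
Digit sum 20, not divisible by 3.
Ends in 3: not divisible by 5.
7: 30683 = 7·4383 + 2
11: 30683 = 11·2789 + 4
13: 30683 = 13·2360 + 3
17: 30683 = 17·1804 + 15
19: 30683 = 19·1614 + 17
23: 30683 = 23·1334 + 1
29: 30683 = 29·1058 + 1
31: 30683 = 31·989 + 24
37: 30683 = 37·829 + 10
41: 30683 = 41·748 + 15
43: 30683 = 43·713 + 24
47: 30683 = 47·652 + 39
53: 30683 = 53·578 + 49
59: 30683 = 59·520 + 3
61: 30683 = 61·503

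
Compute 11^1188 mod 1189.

1009

11^1 ≡ 11 (mod 1189)
11^2 ≡ 11^2 = 121 ≡ 121 (mod 1189)
11^4 ≡ 121^2 = 14641 ≡ 373 (mod 1189)
11^8 ≡ 373^2 = 139129 ≡ 16 (mod 1189)
11^16 ≡ 16^2 = 256 ≡ 256 (mod 1189)
11^32 ≡ 256^2 = 65536 ≡ 141 (mod 1189)
11^64 ≡ 141^2 = 19881 ≡ 857 (mod 1189)
11^128 ≡ 857^2 = 734449 ≡ 836 (mod 1189)
11^256 ≡ 836^2 = 698896 ≡ 953 (mod 1189)
11^512 ≡ 953^2 = 908209 ≡ 1002 (mod 1189)
11^1024 ≡ 1002^2 = 1004004 ≡ 488 (mod 1189)
1188 = 1024 + 128 + 32 + 4 in binary powers of 2.
So 11^1188 ≡ 488 · 836 · 141 · 373 ≡ 1009 (mod 1189).
Since 1009 ≠ 1, base 11 is a Fermat witness: 1189 is composite.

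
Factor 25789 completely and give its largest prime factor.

41

25789 = 17 · 1517
1517 = 37 · 41
41 is prime.
So 25789 = 17 · 37 · 41; the largest prime factor is 41.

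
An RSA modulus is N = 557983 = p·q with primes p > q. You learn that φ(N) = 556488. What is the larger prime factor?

787

φ(n) = (p−1)(q−1) = n − (p+q) + 1, so p + q = 557983 − 556488 + 1 = 1496.
p and q are the roots of t² − 1496t + 557983 = 0.
Discriminant: 1496² − 4·557983 = 2238016 − 2231932 = 6084; √6084 = 78.
q = (1496 − 78)/2 = 709, p = (1496 + 78)/2 = 787.
Check: 709 · 787 = 557983.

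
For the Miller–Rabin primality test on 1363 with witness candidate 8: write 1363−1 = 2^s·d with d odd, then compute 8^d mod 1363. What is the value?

1363 − 1 = 1362 = 2^1 · 681, so d = 681.
8^1 ≡ 8 (mod 1363)
8^2 ≡ 8^2 = 64 ≡ 64 (mod 1363)
8^4 ≡ 64^2 = 4096 ≡ 7 (mod 1363)
8^8 ≡ 7^2 = 49 ≡ 49 (mod 1363)
8^16 ≡ 49^2 = 2401 ≡ 1038 (mod 1363)
8^32 ≡ 1038^2 = 1077444 ≡ 674 (mod 1363)
8^64 ≡ 674^2 = 454276 ≡ 397 (mod 1363)
8^128 ≡ 397^2 = 157609 ≡ 864 (mod 1363)
8^256 ≡ 864^2 = 746496 ≡ 935 (mod 1363)
8^512 ≡ 935^2 = 874225 ≡ 542 (mod 1363)
681 = 512 + 128 + 32 + 8 + 1 in binary powers of 2.
So 8^681 ≡ 542 · 864 · 674 · 49 · 8 ≡ 943 (mod 1363).
Squaring chain: 943; never reaches −1, so base 8 is a Miller–Rabin witness that 1363 is composite.

943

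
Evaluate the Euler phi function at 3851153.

Factor: 3851153 = 113 · 173 · 197.
φ(3851153) = (113−1) · (173−1) · (197−1) = 112 · 172 · 196 = 3775744.

3775744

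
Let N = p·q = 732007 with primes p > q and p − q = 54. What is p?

Since p = q + 54, we have 732007 = q(q + 54), so q² + 54q − 732007 = 0.
Discriminant: 54² + 4·732007 = 2916 + 2928028 = 2930944; √2930944 = 1712.
q = (−54 + 1712)/2 = 829, and p = q + 54 = 883.
Check: 829 · 883 = 732007.

883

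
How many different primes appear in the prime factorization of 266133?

266133 = 3 · 88711
88711 = 7 · 12673
12673 = 19 · 667
667 = 23 · 29
266133 = 3 · 7 · 19 · 23 · 29, which has 5 distinct prime factors.

5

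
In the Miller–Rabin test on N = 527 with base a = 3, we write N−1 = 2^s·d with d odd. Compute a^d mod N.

527 − 1 = 526 = 2^1 · 263, so d = 263.
3^1 ≡ 3 (mod 527)
3^2 ≡ 3^2 = 9 ≡ 9 (mod 527)
3^4 ≡ 9^2 = 81 ≡ 81 (mod 527)
3^8 ≡ 81^2 = 6561 ≡ 237 (mod 527)
3^16 ≡ 237^2 = 56169 ≡ 307 (mod 527)
3^32 ≡ 307^2 = 94249 ≡ 443 (mod 527)
3^64 ≡ 443^2 = 196249 ≡ 205 (mod 527)
3^128 ≡ 205^2 = 42025 ≡ 392 (mod 527)
3^256 ≡ 392^2 = 153664 ≡ 307 (mod 527)
263 = 256 + 4 + 2 + 1 in binary powers of 2.
So 3^263 ≡ 307 · 81 · 9 · 3 ≡ 11 (mod 527).
Squaring chain: 11; never reaches −1, so base 3 is a Miller–Rabin witness that 527 is composite.

11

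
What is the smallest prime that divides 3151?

3151 is odd.
Digit sum 10, not divisible by 3.
Ends in 1: not divisible by 5.
7: 3151 = 7·450 + 1
11: 3151 = 11·286 + 5
13: 3151 = 13·242 + 5
17: 3151 = 17·185 + 6
19: 3151 = 19·165 + 16
23: 3151 = 23·137

23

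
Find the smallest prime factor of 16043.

16043 is odd.
Digit sum 14, not divisible by 3.
Ends in 3: not divisible by 5.
7: 16043 = 7·2291 + 6
11: 16043 = 11·1458 + 5
13: 16043 = 13·1234 + 1
17: 16043 = 17·943 + 12
19: 16043 = 19·844 + 7
23: 16043 = 23·697 + 12
29: 16043 = 29·553 + 6
31: 16043 = 31·517 + 16
37: 16043 = 37·433 + 22
41: 16043 = 41·391 + 12
43: 16043 = 43·373 + 4
47: 16043 = 47·341 + 16
53: 16043 = 53·302 + 37
59: 16043 = 59·271 + 54
61: 16043 = 61·263

61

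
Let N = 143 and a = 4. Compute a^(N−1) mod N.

4^1 ≡ 4 (mod 143)
4^2 ≡ 4^2 = 16 ≡ 16 (mod 143)
4^4 ≡ 16^2 = 256 ≡ 113 (mod 143)
4^8 ≡ 113^2 = 12769 ≡ 42 (mod 143)
4^16 ≡ 42^2 = 1764 ≡ 48 (mod 143)
4^32 ≡ 48^2 = 2304 ≡ 16 (mod 143)
4^64 ≡ 16^2 = 256 ≡ 113 (mod 143)
4^128 ≡ 113^2 = 12769 ≡ 42 (mod 143)
142 = 128 + 8 + 4 + 2 in binary powers of 2.
So 4^142 ≡ 42 · 42 · 113 · 16 ≡ 126 (mod 143).
Since 126 ≠ 1, base 4 is a Fermat witness: 143 is composite.

126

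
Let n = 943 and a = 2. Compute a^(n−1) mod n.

2^1 ≡ 2 (mod 943)
2^2 ≡ 2^2 = 4 ≡ 4 (mod 943)
2^4 ≡ 4^2 = 16 ≡ 16 (mod 943)
2^8 ≡ 16^2 = 256 ≡ 256 (mod 943)
2^16 ≡ 256^2 = 65536 ≡ 469 (mod 943)
2^32 ≡ 469^2 = 219961 ≡ 242 (mod 943)
2^64 ≡ 242^2 = 58564 ≡ 98 (mod 943)
2^128 ≡ 98^2 = 9604 ≡ 174 (mod 943)
2^256 ≡ 174^2 = 30276 ≡ 100 (mod 943)
2^512 ≡ 100^2 = 10000 ≡ 570 (mod 943)
942 = 512 + 256 + 128 + 32 + 8 + 4 + 2 in binary powers of 2.
So 2^942 ≡ 570 · 100 · 174 · 242 · 256 · 16 · 4 ≡ 496 (mod 943).
Since 496 ≠ 1, base 2 is a Fermat witness: 943 is composite.

496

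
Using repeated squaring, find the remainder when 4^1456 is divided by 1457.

686

4^1 ≡ 4 (mod 1457)
4^2 ≡ 4^2 = 16 ≡ 16 (mod 1457)
4^4 ≡ 16^2 = 256 ≡ 256 (mod 1457)
4^8 ≡ 256^2 = 65536 ≡ 1428 (mod 1457)
4^16 ≡ 1428^2 = 2039184 ≡ 841 (mod 1457)
4^32 ≡ 841^2 = 707281 ≡ 636 (mod 1457)
4^64 ≡ 636^2 = 404496 ≡ 907 (mod 1457)
4^128 ≡ 907^2 = 822649 ≡ 901 (mod 1457)
4^256 ≡ 901^2 = 811801 ≡ 252 (mod 1457)
4^512 ≡ 252^2 = 63504 ≡ 853 (mod 1457)
4^1024 ≡ 853^2 = 727609 ≡ 566 (mod 1457)
1456 = 1024 + 256 + 128 + 32 + 16 in binary powers of 2.
So 4^1456 ≡ 566 · 252 · 901 · 636 · 841 ≡ 686 (mod 1457).
Since 686 ≠ 1, base 4 is a Fermat witness: 1457 is composite.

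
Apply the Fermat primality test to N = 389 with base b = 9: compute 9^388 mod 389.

9^1 ≡ 9 (mod 389)
9^2 ≡ 9^2 = 81 ≡ 81 (mod 389)
9^4 ≡ 81^2 = 6561 ≡ 337 (mod 389)
9^8 ≡ 337^2 = 113569 ≡ 370 (mod 389)
9^16 ≡ 370^2 = 136900 ≡ 361 (mod 389)
9^32 ≡ 361^2 = 130321 ≡ 6 (mod 389)
9^64 ≡ 6^2 = 36 ≡ 36 (mod 389)
9^128 ≡ 36^2 = 1296 ≡ 129 (mod 389)
9^256 ≡ 129^2 = 16641 ≡ 303 (mod 389)
388 = 256 + 128 + 4 in binary powers of 2.
So 9^388 ≡ 303 · 129 · 337 ≡ 1 (mod 389).
Since the result is 1, base 9 gives no evidence that 389 is composite.

1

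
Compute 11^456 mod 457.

11^1 ≡ 11 (mod 457)
11^2 ≡ 11^2 = 121 ≡ 121 (mod 457)
11^4 ≡ 121^2 = 14641 ≡ 17 (mod 457)
11^8 ≡ 17^2 = 289 ≡ 289 (mod 457)
11^16 ≡ 289^2 = 83521 ≡ 347 (mod 457)
11^32 ≡ 347^2 = 120409 ≡ 218 (mod 457)
11^64 ≡ 218^2 = 47524 ≡ 453 (mod 457)
11^128 ≡ 453^2 = 205209 ≡ 16 (mod 457)
11^256 ≡ 16^2 = 256 ≡ 256 (mod 457)
456 = 256 + 128 + 64 + 8 in binary powers of 2.
So 11^456 ≡ 256 · 16 · 453 · 289 ≡ 1 (mod 457).
Since the result is 1, base 11 gives no evidence that 457 is composite.

1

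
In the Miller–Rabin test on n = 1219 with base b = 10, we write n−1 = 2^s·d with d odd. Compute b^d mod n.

97

1219 − 1 = 1218 = 2^1 · 609, so d = 609.
10^1 ≡ 10 (mod 1219)
10^2 ≡ 10^2 = 100 ≡ 100 (mod 1219)
10^4 ≡ 100^2 = 10000 ≡ 248 (mod 1219)
10^8 ≡ 248^2 = 61504 ≡ 554 (mod 1219)
10^16 ≡ 554^2 = 306916 ≡ 947 (mod 1219)
10^32 ≡ 947^2 = 896809 ≡ 844 (mod 1219)
10^64 ≡ 844^2 = 712336 ≡ 440 (mod 1219)
10^128 ≡ 440^2 = 193600 ≡ 998 (mod 1219)
10^256 ≡ 998^2 = 996004 ≡ 81 (mod 1219)
10^512 ≡ 81^2 = 6561 ≡ 466 (mod 1219)
609 = 512 + 64 + 32 + 1 in binary powers of 2.
So 10^609 ≡ 466 · 440 · 844 · 10 ≡ 97 (mod 1219).
Squaring chain: 97; never reaches −1, so base 10 is a Miller–Rabin witness that 1219 is composite.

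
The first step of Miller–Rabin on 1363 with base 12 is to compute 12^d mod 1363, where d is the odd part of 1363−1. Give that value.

1363 − 1 = 1362 = 2^1 · 681, so d = 681.
12^1 ≡ 12 (mod 1363)
12^2 ≡ 12^2 = 144 ≡ 144 (mod 1363)
12^4 ≡ 144^2 = 20736 ≡ 291 (mod 1363)
12^8 ≡ 291^2 = 84681 ≡ 175 (mod 1363)
12^16 ≡ 175^2 = 30625 ≡ 639 (mod 1363)
12^32 ≡ 639^2 = 408321 ≡ 784 (mod 1363)
12^64 ≡ 784^2 = 614656 ≡ 1306 (mod 1363)
12^128 ≡ 1306^2 = 1705636 ≡ 523 (mod 1363)
12^256 ≡ 523^2 = 273529 ≡ 929 (mod 1363)
12^512 ≡ 929^2 = 863041 ≡ 262 (mod 1363)
681 = 512 + 128 + 32 + 8 + 1 in binary powers of 2.
So 12^681 ≡ 262 · 523 · 784 · 175 · 12 ≡ 824 (mod 1363).
Squaring chain: 824; never reaches −1, so base 12 is a Miller–Rabin witness that 1363 is composite.

824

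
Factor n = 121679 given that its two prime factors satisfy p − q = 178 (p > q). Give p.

Since p = q + 178, we have 121679 = q(q + 178), so q² + 178q − 121679 = 0.
Discriminant: 178² + 4·121679 = 31684 + 486716 = 518400; √518400 = 720.
q = (−178 + 720)/2 = 271, and p = q + 178 = 449.
Check: 271 · 449 = 121679.

449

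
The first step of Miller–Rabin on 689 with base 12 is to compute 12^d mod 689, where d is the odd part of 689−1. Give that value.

337

689 − 1 = 688 = 2^4 · 43, so d = 43.
12^1 ≡ 12 (mod 689)
12^2 ≡ 12^2 = 144 ≡ 144 (mod 689)
12^4 ≡ 144^2 = 20736 ≡ 66 (mod 689)
12^8 ≡ 66^2 = 4356 ≡ 222 (mod 689)
12^16 ≡ 222^2 = 49284 ≡ 365 (mod 689)
12^32 ≡ 365^2 = 133225 ≡ 248 (mod 689)
43 = 32 + 8 + 2 + 1 in binary powers of 2.
So 12^43 ≡ 248 · 222 · 144 · 12 ≡ 337 (mod 689).
Squaring chain: 337 → 573 → 365 → 248; never reaches −1, so base 12 is a Miller–Rabin witness that 689 is composite.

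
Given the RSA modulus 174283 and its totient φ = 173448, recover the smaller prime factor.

397

φ(n) = (p−1)(q−1) = n − (p+q) + 1, so p + q = 174283 − 173448 + 1 = 836.
p and q are the roots of t² − 836t + 174283 = 0.
Discriminant: 836² − 4·174283 = 698896 − 697132 = 1764; √1764 = 42.
q = (836 − 42)/2 = 397, p = (836 + 42)/2 = 439.
Check: 397 · 439 = 174283.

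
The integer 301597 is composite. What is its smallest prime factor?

17

301597 is odd.
Digit sum 25, not divisible by 3.
Ends in 7: not divisible by 5.
7: 301597 = 7·43085 + 2
11: 301597 = 11·27417 + 10
13: 301597 = 13·23199 + 10
17: 301597 = 17·17741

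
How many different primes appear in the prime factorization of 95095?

5

95095 = 5 · 19019
19019 = 7 · 2717
2717 = 11 · 247
247 = 13 · 19
95095 = 5 · 7 · 11 · 13 · 19, which has 5 distinct prime factors.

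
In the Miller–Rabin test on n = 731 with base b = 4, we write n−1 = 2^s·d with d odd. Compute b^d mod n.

731 − 1 = 730 = 2^1 · 365, so d = 365.
4^1 ≡ 4 (mod 731)
4^2 ≡ 4^2 = 16 ≡ 16 (mod 731)
4^4 ≡ 16^2 = 256 ≡ 256 (mod 731)
4^8 ≡ 256^2 = 65536 ≡ 477 (mod 731)
4^16 ≡ 477^2 = 227529 ≡ 188 (mod 731)
4^32 ≡ 188^2 = 35344 ≡ 256 (mod 731)
4^64 ≡ 256^2 = 65536 ≡ 477 (mod 731)
4^128 ≡ 477^2 = 227529 ≡ 188 (mod 731)
4^256 ≡ 188^2 = 35344 ≡ 256 (mod 731)
365 = 256 + 64 + 32 + 8 + 4 + 1 in binary powers of 2.
So 4^365 ≡ 256 · 477 · 256 · 477 · 256 · 4 ≡ 4 (mod 731).
Squaring chain: 4; never reaches −1, so base 4 is a Miller–Rabin witness that 731 is composite.

4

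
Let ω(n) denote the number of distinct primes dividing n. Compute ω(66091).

66091 = 29 · 2279
2279 = 43 · 53
66091 = 29 · 43 · 53, which has 3 distinct prime factors.

3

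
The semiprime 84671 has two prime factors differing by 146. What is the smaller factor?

Since p = q + 146, we have 84671 = q(q + 146), so q² + 146q − 84671 = 0.
Discriminant: 146² + 4·84671 = 21316 + 338684 = 360000; √360000 = 600.
q = (−146 + 600)/2 = 227, and p = q + 146 = 373.
Check: 227 · 373 = 84671.

227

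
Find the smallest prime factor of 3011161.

3011161 is odd.
Digit sum 13, not divisible by 3.
Ends in 1: not divisible by 5.
7: 3011161 = 7·430165 + 6
11: 3011161 = 11·273741 + 10
13: 3011161 = 13·231627 + 10
17: 3011161 = 17·177127 + 2
19: 3011161 = 19·158482 + 3
23: 3011161 = 23·130920 + 1
29: 3011161 = 29·103833 + 4
31: 3011161 = 31·97134 + 7
37: 3011161 = 37·81382 + 27
41: 3011161 = 41·73442 + 39
43: 3011161 = 43·70027

43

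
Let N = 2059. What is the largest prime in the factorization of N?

2059 = 29 · 71
71 is prime.
So 2059 = 29 · 71; the largest prime factor is 71.

71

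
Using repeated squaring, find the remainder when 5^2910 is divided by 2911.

5^1 ≡ 5 (mod 2911)
5^2 ≡ 5^2 = 25 ≡ 25 (mod 2911)
5^4 ≡ 25^2 = 625 ≡ 625 (mod 2911)
5^8 ≡ 625^2 = 390625 ≡ 551 (mod 2911)
5^16 ≡ 551^2 = 303601 ≡ 857 (mod 2911)
5^32 ≡ 857^2 = 734449 ≡ 877 (mod 2911)
5^64 ≡ 877^2 = 769129 ≡ 625 (mod 2911)
5^128 ≡ 625^2 = 390625 ≡ 551 (mod 2911)
5^256 ≡ 551^2 = 303601 ≡ 857 (mod 2911)
5^512 ≡ 857^2 = 734449 ≡ 877 (mod 2911)
5^1024 ≡ 877^2 = 769129 ≡ 625 (mod 2911)
5^2048 ≡ 625^2 = 390625 ≡ 551 (mod 2911)
2910 = 2048 + 512 + 256 + 64 + 16 + 8 + 4 + 2 in binary powers of 2.
So 5^2910 ≡ 551 · 877 · 857 · 625 · 857 · 551 · 625 · 25 ≡ 2131 (mod 2911).
Since 2131 ≠ 1, base 5 is a Fermat witness: 2911 is composite.

2131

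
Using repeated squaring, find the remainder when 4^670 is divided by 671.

4^1 ≡ 4 (mod 671)
4^2 ≡ 4^2 = 16 ≡ 16 (mod 671)
4^4 ≡ 16^2 = 256 ≡ 256 (mod 671)
4^8 ≡ 256^2 = 65536 ≡ 449 (mod 671)
4^16 ≡ 449^2 = 201601 ≡ 301 (mod 671)
4^32 ≡ 301^2 = 90601 ≡ 16 (mod 671)
4^64 ≡ 16^2 = 256 ≡ 256 (mod 671)
4^128 ≡ 256^2 = 65536 ≡ 449 (mod 671)
4^256 ≡ 449^2 = 201601 ≡ 301 (mod 671)
4^512 ≡ 301^2 = 90601 ≡ 16 (mod 671)
670 = 512 + 128 + 16 + 8 + 4 + 2 in binary powers of 2.
So 4^670 ≡ 16 · 449 · 301 · 449 · 256 · 16 ≡ 474 (mod 671).
Since 474 ≠ 1, base 4 is a Fermat witness: 671 is composite.

474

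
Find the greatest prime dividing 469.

67

469 = 7 · 67
67 is prime.
So 469 = 7 · 67; the largest prime factor is 67.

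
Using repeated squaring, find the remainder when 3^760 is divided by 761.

3^1 ≡ 3 (mod 761)
3^2 ≡ 3^2 = 9 ≡ 9 (mod 761)
3^4 ≡ 9^2 = 81 ≡ 81 (mod 761)
3^8 ≡ 81^2 = 6561 ≡ 473 (mod 761)
3^16 ≡ 473^2 = 223729 ≡ 756 (mod 761)
3^32 ≡ 756^2 = 571536 ≡ 25 (mod 761)
3^64 ≡ 25^2 = 625 ≡ 625 (mod 761)
3^128 ≡ 625^2 = 390625 ≡ 232 (mod 761)
3^256 ≡ 232^2 = 53824 ≡ 554 (mod 761)
3^512 ≡ 554^2 = 306916 ≡ 233 (mod 761)
760 = 512 + 128 + 64 + 32 + 16 + 8 in binary powers of 2.
So 3^760 ≡ 233 · 232 · 625 · 25 · 756 · 473 ≡ 1 (mod 761).
Since the result is 1, base 3 gives no evidence that 761 is composite.

1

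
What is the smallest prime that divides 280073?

47

280073 is odd.
Digit sum 20, not divisible by 3.
Ends in 3: not divisible by 5.
7: 280073 = 7·40010 + 3
11: 280073 = 11·25461 + 2
13: 280073 = 13·21544 + 1
17: 280073 = 17·16474 + 15
19: 280073 = 19·14740 + 13
23: 280073 = 23·12177 + 2
29: 280073 = 29·9657 + 20
31: 280073 = 31·9034 + 19
37: 280073 = 37·7569 + 20
41: 280073 = 41·6831 + 2
43: 280073 = 43·6513 + 14
47: 280073 = 47·5959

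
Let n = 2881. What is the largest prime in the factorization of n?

67

2881 = 43 · 67
67 is prime.
So 2881 = 43 · 67; the largest prime factor is 67.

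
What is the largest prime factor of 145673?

145673 = 11 · 13243
13243 = 17 · 779
779 = 19 · 41
41 is prime.
So 145673 = 11 · 17 · 19 · 41; the largest prime factor is 41.

41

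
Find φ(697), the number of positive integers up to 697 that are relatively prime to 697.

640

Factor: 697 = 17 · 41.
φ(697) = (17−1) · (41−1) = 16 · 40 = 640.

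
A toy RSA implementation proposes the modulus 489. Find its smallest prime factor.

489 is odd.
Digit sum 21, divisible by 3.

3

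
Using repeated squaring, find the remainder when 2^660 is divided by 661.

1

2^1 ≡ 2 (mod 661)
2^2 ≡ 2^2 = 4 ≡ 4 (mod 661)
2^4 ≡ 4^2 = 16 ≡ 16 (mod 661)
2^8 ≡ 16^2 = 256 ≡ 256 (mod 661)
2^16 ≡ 256^2 = 65536 ≡ 97 (mod 661)
2^32 ≡ 97^2 = 9409 ≡ 155 (mod 661)
2^64 ≡ 155^2 = 24025 ≡ 229 (mod 661)
2^128 ≡ 229^2 = 52441 ≡ 222 (mod 661)
2^256 ≡ 222^2 = 49284 ≡ 370 (mod 661)
2^512 ≡ 370^2 = 136900 ≡ 73 (mod 661)
660 = 512 + 128 + 16 + 4 in binary powers of 2.
So 2^660 ≡ 73 · 222 · 97 · 16 ≡ 1 (mod 661).
Since the result is 1, base 2 gives no evidence that 661 is composite.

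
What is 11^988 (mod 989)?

441

11^1 ≡ 11 (mod 989)
11^2 ≡ 11^2 = 121 ≡ 121 (mod 989)
11^4 ≡ 121^2 = 14641 ≡ 795 (mod 989)
11^8 ≡ 795^2 = 632025 ≡ 54 (mod 989)
11^16 ≡ 54^2 = 2916 ≡ 938 (mod 989)
11^32 ≡ 938^2 = 879844 ≡ 623 (mod 989)
11^64 ≡ 623^2 = 388129 ≡ 441 (mod 989)
11^128 ≡ 441^2 = 194481 ≡ 637 (mod 989)
11^256 ≡ 637^2 = 405769 ≡ 279 (mod 989)
11^512 ≡ 279^2 = 77841 ≡ 699 (mod 989)
988 = 512 + 256 + 128 + 64 + 16 + 8 + 4 in binary powers of 2.
So 11^988 ≡ 699 · 279 · 637 · 441 · 938 · 54 · 795 ≡ 441 (mod 989).
Since 441 ≠ 1, base 11 is a Fermat witness: 989 is composite.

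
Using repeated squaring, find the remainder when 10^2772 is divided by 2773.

1113

10^1 ≡ 10 (mod 2773)
10^2 ≡ 10^2 = 100 ≡ 100 (mod 2773)
10^4 ≡ 100^2 = 10000 ≡ 1681 (mod 2773)
10^8 ≡ 1681^2 = 2825761 ≡ 74 (mod 2773)
10^16 ≡ 74^2 = 5476 ≡ 2703 (mod 2773)
10^32 ≡ 2703^2 = 7306209 ≡ 2127 (mod 2773)
10^64 ≡ 2127^2 = 4524129 ≡ 1366 (mod 2773)
10^128 ≡ 1366^2 = 1865956 ≡ 2500 (mod 2773)
10^256 ≡ 2500^2 = 6250000 ≡ 2431 (mod 2773)
10^512 ≡ 2431^2 = 5909761 ≡ 498 (mod 2773)
10^1024 ≡ 498^2 = 248004 ≡ 1207 (mod 2773)
10^2048 ≡ 1207^2 = 1456849 ≡ 1024 (mod 2773)
2772 = 2048 + 512 + 128 + 64 + 16 + 4 in binary powers of 2.
So 10^2772 ≡ 1024 · 498 · 2500 · 1366 · 2703 · 1681 ≡ 1113 (mod 2773).
Since 1113 ≠ 1, base 10 is a Fermat witness: 2773 is composite.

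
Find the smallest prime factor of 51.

51 is odd.
Digit sum 6, divisible by 3.

3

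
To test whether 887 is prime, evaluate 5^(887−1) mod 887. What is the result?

1

5^1 ≡ 5 (mod 887)
5^2 ≡ 5^2 = 25 ≡ 25 (mod 887)
5^4 ≡ 25^2 = 625 ≡ 625 (mod 887)
5^8 ≡ 625^2 = 390625 ≡ 345 (mod 887)
5^16 ≡ 345^2 = 119025 ≡ 167 (mod 887)
5^32 ≡ 167^2 = 27889 ≡ 392 (mod 887)
5^64 ≡ 392^2 = 153664 ≡ 213 (mod 887)
5^128 ≡ 213^2 = 45369 ≡ 132 (mod 887)
5^256 ≡ 132^2 = 17424 ≡ 571 (mod 887)
5^512 ≡ 571^2 = 326041 ≡ 512 (mod 887)
886 = 512 + 256 + 64 + 32 + 16 + 4 + 2 in binary powers of 2.
So 5^886 ≡ 512 · 571 · 213 · 392 · 167 · 625 · 25 ≡ 1 (mod 887).
Since the result is 1, base 5 gives no evidence that 887 is composite.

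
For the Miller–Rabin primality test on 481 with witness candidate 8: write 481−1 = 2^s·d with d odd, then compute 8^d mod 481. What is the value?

31

481 − 1 = 480 = 2^5 · 15, so d = 15.
8^1 ≡ 8 (mod 481)
8^2 ≡ 8^2 = 64 ≡ 64 (mod 481)
8^4 ≡ 64^2 = 4096 ≡ 248 (mod 481)
8^8 ≡ 248^2 = 61504 ≡ 417 (mod 481)
15 = 8 + 4 + 2 + 1 in binary powers of 2.
So 8^15 ≡ 417 · 248 · 64 · 8 ≡ 31 (mod 481).
Squaring chain: 31 → 480 → 1 → 1 → 1; reaches −1, so base 8 does not prove 481 composite.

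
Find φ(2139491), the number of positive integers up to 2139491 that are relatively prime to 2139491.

Factor: 2139491 = 83 · 149 · 173.
φ(2139491) = (83−1) · (149−1) · (173−1) = 82 · 148 · 172 = 2087392.

2087392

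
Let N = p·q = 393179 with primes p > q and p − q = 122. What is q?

Since p = q + 122, we have 393179 = q(q + 122), so q² + 122q − 393179 = 0.
Discriminant: 122² + 4·393179 = 14884 + 1572716 = 1587600; √1587600 = 1260.
q = (−122 + 1260)/2 = 569, and p = q + 122 = 691.
Check: 569 · 691 = 393179.

569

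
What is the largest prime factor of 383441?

97

383441 = 59 · 6499
6499 = 67 · 97
97 is prime.
So 383441 = 59 · 67 · 97; the largest prime factor is 97.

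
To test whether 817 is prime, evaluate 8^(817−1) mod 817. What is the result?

8^1 ≡ 8 (mod 817)
8^2 ≡ 8^2 = 64 ≡ 64 (mod 817)
8^4 ≡ 64^2 = 4096 ≡ 11 (mod 817)
8^8 ≡ 11^2 = 121 ≡ 121 (mod 817)
8^16 ≡ 121^2 = 14641 ≡ 752 (mod 817)
8^32 ≡ 752^2 = 565504 ≡ 140 (mod 817)
8^64 ≡ 140^2 = 19600 ≡ 809 (mod 817)
8^128 ≡ 809^2 = 654481 ≡ 64 (mod 817)
8^256 ≡ 64^2 = 4096 ≡ 11 (mod 817)
8^512 ≡ 11^2 = 121 ≡ 121 (mod 817)
816 = 512 + 256 + 32 + 16 in binary powers of 2.
So 8^816 ≡ 121 · 11 · 140 · 752 ≡ 742 (mod 817).
Since 742 ≠ 1, base 8 is a Fermat witness: 817 is composite.

742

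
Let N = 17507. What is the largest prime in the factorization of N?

61

17507 = 7 · 2501
2501 = 41 · 61
61 is prime.
So 17507 = 7 · 41 · 61; the largest prime factor is 61.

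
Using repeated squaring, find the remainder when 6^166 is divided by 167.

6^1 ≡ 6 (mod 167)
6^2 ≡ 6^2 = 36 ≡ 36 (mod 167)
6^4 ≡ 36^2 = 1296 ≡ 127 (mod 167)
6^8 ≡ 127^2 = 16129 ≡ 97 (mod 167)
6^16 ≡ 97^2 = 9409 ≡ 57 (mod 167)
6^32 ≡ 57^2 = 3249 ≡ 76 (mod 167)
6^64 ≡ 76^2 = 5776 ≡ 98 (mod 167)
6^128 ≡ 98^2 = 9604 ≡ 85 (mod 167)
166 = 128 + 32 + 4 + 2 in binary powers of 2.
So 6^166 ≡ 85 · 76 · 127 · 36 ≡ 1 (mod 167).
Since the result is 1, base 6 gives no evidence that 167 is composite.

1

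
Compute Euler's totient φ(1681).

1640

Factor: 1681 = 41^2.
φ(1681) = 41^1·(41−1) = 1640.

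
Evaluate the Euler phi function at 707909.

Factor: 707909 = 43 · 101 · 163.
φ(707909) = (43−1) · (101−1) · (163−1) = 42 · 100 · 162 = 680400.

680400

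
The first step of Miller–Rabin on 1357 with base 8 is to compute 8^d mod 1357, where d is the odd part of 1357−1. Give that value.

1357 − 1 = 1356 = 2^2 · 339, so d = 339.
8^1 ≡ 8 (mod 1357)
8^2 ≡ 8^2 = 64 ≡ 64 (mod 1357)
8^4 ≡ 64^2 = 4096 ≡ 25 (mod 1357)
8^8 ≡ 25^2 = 625 ≡ 625 (mod 1357)
8^16 ≡ 625^2 = 390625 ≡ 1166 (mod 1357)
8^32 ≡ 1166^2 = 1359556 ≡ 1199 (mod 1357)
8^64 ≡ 1199^2 = 1437601 ≡ 538 (mod 1357)
8^128 ≡ 538^2 = 289444 ≡ 403 (mod 1357)
8^256 ≡ 403^2 = 162409 ≡ 926 (mod 1357)
339 = 256 + 64 + 16 + 2 + 1 in binary powers of 2.
So 8^339 ≡ 926 · 538 · 1166 · 64 · 8 ≡ 55 (mod 1357).
Squaring chain: 55 → 311; never reaches −1, so base 8 is a Miller–Rabin witness that 1357 is composite.

55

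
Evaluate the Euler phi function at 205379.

Factor: 205379 = 59^3.
φ(205379) = 59^2·(59−1) = 201898.

201898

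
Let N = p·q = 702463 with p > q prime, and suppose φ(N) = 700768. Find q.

φ(n) = (p−1)(q−1) = n − (p+q) + 1, so p + q = 702463 − 700768 + 1 = 1696.
p and q are the roots of t² − 1696t + 702463 = 0.
Discriminant: 1696² − 4·702463 = 2876416 − 2809852 = 66564; √66564 = 258.
q = (1696 − 258)/2 = 719, p = (1696 + 258)/2 = 977.
Check: 719 · 977 = 702463.

719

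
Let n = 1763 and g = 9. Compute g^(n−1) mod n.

9^1 ≡ 9 (mod 1763)
9^2 ≡ 9^2 = 81 ≡ 81 (mod 1763)
9^4 ≡ 81^2 = 6561 ≡ 1272 (mod 1763)
9^8 ≡ 1272^2 = 1617984 ≡ 1313 (mod 1763)
9^16 ≡ 1313^2 = 1723969 ≡ 1518 (mod 1763)
9^32 ≡ 1518^2 = 2304324 ≡ 83 (mod 1763)
9^64 ≡ 83^2 = 6889 ≡ 1600 (mod 1763)
9^128 ≡ 1600^2 = 2560000 ≡ 124 (mod 1763)
9^256 ≡ 124^2 = 15376 ≡ 1272 (mod 1763)
9^512 ≡ 1272^2 = 1617984 ≡ 1313 (mod 1763)
9^1024 ≡ 1313^2 = 1723969 ≡ 1518 (mod 1763)
1762 = 1024 + 512 + 128 + 64 + 32 + 2 in binary powers of 2.
So 9^1762 ≡ 1518 · 1313 · 124 · 1600 · 83 · 81 ≡ 1393 (mod 1763).
Since 1393 ≠ 1, base 9 is a Fermat witness: 1763 is composite.

1393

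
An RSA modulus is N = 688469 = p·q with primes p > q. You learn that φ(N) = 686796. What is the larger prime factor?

φ(n) = (p−1)(q−1) = n − (p+q) + 1, so p + q = 688469 − 686796 + 1 = 1674.
p and q are the roots of t² − 1674t + 688469 = 0.
Discriminant: 1674² − 4·688469 = 2802276 − 2753876 = 48400; √48400 = 220.
q = (1674 − 220)/2 = 727, p = (1674 + 220)/2 = 947.
Check: 727 · 947 = 688469.

947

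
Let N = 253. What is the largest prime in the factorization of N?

253 = 11 · 23
23 is prime.
So 253 = 11 · 23; the largest prime factor is 23.

23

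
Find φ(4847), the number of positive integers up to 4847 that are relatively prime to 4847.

4680

Factor: 4847 = 37 · 131.
φ(4847) = (37−1) · (131−1) = 36 · 130 = 4680.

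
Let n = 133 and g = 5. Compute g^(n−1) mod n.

64

5^1 ≡ 5 (mod 133)
5^2 ≡ 5^2 = 25 ≡ 25 (mod 133)
5^4 ≡ 25^2 = 625 ≡ 93 (mod 133)
5^8 ≡ 93^2 = 8649 ≡ 4 (mod 133)
5^16 ≡ 4^2 = 16 ≡ 16 (mod 133)
5^32 ≡ 16^2 = 256 ≡ 123 (mod 133)
5^64 ≡ 123^2 = 15129 ≡ 100 (mod 133)
5^128 ≡ 100^2 = 10000 ≡ 25 (mod 133)
132 = 128 + 4 in binary powers of 2.
So 5^132 ≡ 25 · 93 ≡ 64 (mod 133).
Since 64 ≠ 1, base 5 is a Fermat witness: 133 is composite.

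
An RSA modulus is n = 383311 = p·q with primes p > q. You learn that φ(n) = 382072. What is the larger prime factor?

φ(n) = (p−1)(q−1) = n − (p+q) + 1, so p + q = 383311 − 382072 + 1 = 1240.
p and q are the roots of t² − 1240t + 383311 = 0.
Discriminant: 1240² − 4·383311 = 1537600 − 1533244 = 4356; √4356 = 66.
q = (1240 − 66)/2 = 587, p = (1240 + 66)/2 = 653.
Check: 587 · 653 = 383311.

653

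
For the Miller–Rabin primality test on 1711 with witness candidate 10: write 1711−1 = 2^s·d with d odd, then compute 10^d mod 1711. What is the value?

1711 − 1 = 1710 = 2^1 · 855, so d = 855.
10^1 ≡ 10 (mod 1711)
10^2 ≡ 10^2 = 100 ≡ 100 (mod 1711)
10^4 ≡ 100^2 = 10000 ≡ 1445 (mod 1711)
10^8 ≡ 1445^2 = 2088025 ≡ 605 (mod 1711)
10^16 ≡ 605^2 = 366025 ≡ 1582 (mod 1711)
10^32 ≡ 1582^2 = 2502724 ≡ 1242 (mod 1711)
10^64 ≡ 1242^2 = 1542564 ≡ 953 (mod 1711)
10^128 ≡ 953^2 = 908209 ≡ 1379 (mod 1711)
10^256 ≡ 1379^2 = 1901641 ≡ 720 (mod 1711)
10^512 ≡ 720^2 = 518400 ≡ 1678 (mod 1711)
855 = 512 + 256 + 64 + 16 + 4 + 2 + 1 in binary powers of 2.
So 10^855 ≡ 1678 · 720 · 953 · 1582 · 1445 · 100 · 10 ≡ 396 (mod 1711).
Squaring chain: 396; never reaches −1, so base 10 is a Miller–Rabin witness that 1711 is composite.

396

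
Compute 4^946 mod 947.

4^1 ≡ 4 (mod 947)
4^2 ≡ 4^2 = 16 ≡ 16 (mod 947)
4^4 ≡ 16^2 = 256 ≡ 256 (mod 947)
4^8 ≡ 256^2 = 65536 ≡ 193 (mod 947)
4^16 ≡ 193^2 = 37249 ≡ 316 (mod 947)
4^32 ≡ 316^2 = 99856 ≡ 421 (mod 947)
4^64 ≡ 421^2 = 177241 ≡ 152 (mod 947)
4^128 ≡ 152^2 = 23104 ≡ 376 (mod 947)
4^256 ≡ 376^2 = 141376 ≡ 273 (mod 947)
4^512 ≡ 273^2 = 74529 ≡ 663 (mod 947)
946 = 512 + 256 + 128 + 32 + 16 + 2 in binary powers of 2.
So 4^946 ≡ 663 · 273 · 376 · 421 · 316 · 16 ≡ 1 (mod 947).
Since the result is 1, base 4 gives no evidence that 947 is composite.

1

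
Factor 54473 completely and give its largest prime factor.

54473 = 19 · 2867
2867 = 47 · 61
61 is prime.
So 54473 = 19 · 47 · 61; the largest prime factor is 61.

61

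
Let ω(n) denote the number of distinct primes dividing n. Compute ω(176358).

6

176358 = 2 · 88179
88179 = 3 · 29393
29393 = 7 · 4199
4199 = 13 · 323
323 = 17 · 19
176358 = 2 · 3 · 7 · 13 · 17 · 19, which has 6 distinct prime factors.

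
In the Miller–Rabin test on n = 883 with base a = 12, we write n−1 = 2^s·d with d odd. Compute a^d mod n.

882

883 − 1 = 882 = 2^1 · 441, so d = 441.
12^1 ≡ 12 (mod 883)
12^2 ≡ 12^2 = 144 ≡ 144 (mod 883)
12^4 ≡ 144^2 = 20736 ≡ 427 (mod 883)
12^8 ≡ 427^2 = 182329 ≡ 431 (mod 883)
12^16 ≡ 431^2 = 185761 ≡ 331 (mod 883)
12^32 ≡ 331^2 = 109561 ≡ 69 (mod 883)
12^64 ≡ 69^2 = 4761 ≡ 346 (mod 883)
12^128 ≡ 346^2 = 119716 ≡ 511 (mod 883)
12^256 ≡ 511^2 = 261121 ≡ 636 (mod 883)
441 = 256 + 128 + 32 + 16 + 8 + 1 in binary powers of 2.
So 12^441 ≡ 636 · 511 · 69 · 331 · 431 · 12 ≡ 882 (mod 883).
Since 12^d ≡ 882 (mod 883), base 12 does not prove 883 composite.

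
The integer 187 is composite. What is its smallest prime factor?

187 is odd.
Digit sum 16, not divisible by 3.
Ends in 7: not divisible by 5.
7: 187 = 7·26 + 5
11: 187 = 11·17

11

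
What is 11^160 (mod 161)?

32

11^1 ≡ 11 (mod 161)
11^2 ≡ 11^2 = 121 ≡ 121 (mod 161)
11^4 ≡ 121^2 = 14641 ≡ 151 (mod 161)
11^8 ≡ 151^2 = 22801 ≡ 100 (mod 161)
11^16 ≡ 100^2 = 10000 ≡ 18 (mod 161)
11^32 ≡ 18^2 = 324 ≡ 2 (mod 161)
11^64 ≡ 2^2 = 4 ≡ 4 (mod 161)
11^128 ≡ 4^2 = 16 ≡ 16 (mod 161)
160 = 128 + 32 in binary powers of 2.
So 11^160 ≡ 16 · 2 ≡ 32 (mod 161).
Since 32 ≠ 1, base 11 is a Fermat witness: 161 is composite.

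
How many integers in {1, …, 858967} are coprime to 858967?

831480

Factor: 858967 = 79 · 83 · 131.
φ(858967) = (79−1) · (83−1) · (131−1) = 78 · 82 · 130 = 831480.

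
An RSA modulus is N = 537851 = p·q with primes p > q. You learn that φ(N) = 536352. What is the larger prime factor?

907

φ(n) = (p−1)(q−1) = n − (p+q) + 1, so p + q = 537851 − 536352 + 1 = 1500.
p and q are the roots of t² − 1500t + 537851 = 0.
Discriminant: 1500² − 4·537851 = 2250000 − 2151404 = 98596; √98596 = 314.
q = (1500 − 314)/2 = 593, p = (1500 + 314)/2 = 907.
Check: 593 · 907 = 537851.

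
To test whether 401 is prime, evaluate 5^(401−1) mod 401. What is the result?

1

5^1 ≡ 5 (mod 401)
5^2 ≡ 5^2 = 25 ≡ 25 (mod 401)
5^4 ≡ 25^2 = 625 ≡ 224 (mod 401)
5^8 ≡ 224^2 = 50176 ≡ 51 (mod 401)
5^16 ≡ 51^2 = 2601 ≡ 195 (mod 401)
5^32 ≡ 195^2 = 38025 ≡ 331 (mod 401)
5^64 ≡ 331^2 = 109561 ≡ 88 (mod 401)
5^128 ≡ 88^2 = 7744 ≡ 125 (mod 401)
5^256 ≡ 125^2 = 15625 ≡ 387 (mod 401)
400 = 256 + 128 + 16 in binary powers of 2.
So 5^400 ≡ 387 · 125 · 195 ≡ 1 (mod 401).
Since the result is 1, base 5 gives no evidence that 401 is composite.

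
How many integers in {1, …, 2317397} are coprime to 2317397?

2264400

Factor: 2317397 = 103 · 149 · 151.
φ(2317397) = (103−1) · (149−1) · (151−1) = 102 · 148 · 150 = 2264400.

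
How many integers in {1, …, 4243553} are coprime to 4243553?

4165200

Factor: 4243553 = 151 · 157 · 179.
φ(4243553) = (151−1) · (157−1) · (179−1) = 150 · 156 · 178 = 4165200.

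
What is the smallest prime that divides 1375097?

43

1375097 is odd.
Digit sum 32, not divisible by 3.
Ends in 7: not divisible by 5.
7: 1375097 = 7·196442 + 3
11: 1375097 = 11·125008 + 9
13: 1375097 = 13·105776 + 9
17: 1375097 = 17·80888 + 1
19: 1375097 = 19·72373 + 10
23: 1375097 = 23·59786 + 19
29: 1375097 = 29·47417 + 4
31: 1375097 = 31·44357 + 30
37: 1375097 = 37·37164 + 29
41: 1375097 = 41·33538 + 39
43: 1375097 = 43·31979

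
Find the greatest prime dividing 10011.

10011 = 3 · 3337
3337 = 47 · 71
71 is prime.
So 10011 = 3 · 47 · 71; the largest prime factor is 71.

71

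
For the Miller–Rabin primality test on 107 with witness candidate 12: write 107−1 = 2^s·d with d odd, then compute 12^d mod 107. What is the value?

1

107 − 1 = 106 = 2^1 · 53, so d = 53.
12^1 ≡ 12 (mod 107)
12^2 ≡ 12^2 = 144 ≡ 37 (mod 107)
12^4 ≡ 37^2 = 1369 ≡ 85 (mod 107)
12^8 ≡ 85^2 = 7225 ≡ 56 (mod 107)
12^16 ≡ 56^2 = 3136 ≡ 33 (mod 107)
12^32 ≡ 33^2 = 1089 ≡ 19 (mod 107)
53 = 32 + 16 + 4 + 1 in binary powers of 2.
So 12^53 ≡ 19 · 33 · 85 · 12 ≡ 1 (mod 107).
Since 12^d ≡ 1 (mod 107), base 12 does not prove 107 composite.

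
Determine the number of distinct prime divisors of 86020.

86020 = 2^2 · 21505
21505 = 5 · 4301
4301 = 11 · 391
391 = 17 · 23
86020 = 2^2 · 5 · 11 · 17 · 23, which has 5 distinct prime factors.

5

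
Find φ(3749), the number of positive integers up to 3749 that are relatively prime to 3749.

Factor: 3749 = 23 · 163.
φ(3749) = (23−1) · (163−1) = 22 · 162 = 3564.

3564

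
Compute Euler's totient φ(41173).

35280

Factor: 41173 = 11 · 19 · 197.
φ(41173) = (11−1) · (19−1) · (197−1) = 10 · 18 · 196 = 35280.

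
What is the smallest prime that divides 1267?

7

1267 is odd.
Digit sum 16, not divisible by 3.
Ends in 7: not divisible by 5.
7: 1267 = 7·181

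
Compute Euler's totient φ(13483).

13248

Factor: 13483 = 97 · 139.
φ(13483) = (97−1) · (139−1) = 96 · 138 = 13248.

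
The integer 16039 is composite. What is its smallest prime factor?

16039 is odd.
Digit sum 19, not divisible by 3.
Ends in 9: not divisible by 5.
7: 16039 = 7·2291 + 2
11: 16039 = 11·1458 + 1
13: 16039 = 13·1233 + 10
17: 16039 = 17·943 + 8
19: 16039 = 19·844 + 3
23: 16039 = 23·697 + 8
29: 16039 = 29·553 + 2
31: 16039 = 31·517 + 12
37: 16039 = 37·433 + 18
41: 16039 = 41·391 + 8
43: 16039 = 43·373

43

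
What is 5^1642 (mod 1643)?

594

5^1 ≡ 5 (mod 1643)
5^2 ≡ 5^2 = 25 ≡ 25 (mod 1643)
5^4 ≡ 25^2 = 625 ≡ 625 (mod 1643)
5^8 ≡ 625^2 = 390625 ≡ 1234 (mod 1643)
5^16 ≡ 1234^2 = 1522756 ≡ 1338 (mod 1643)
5^32 ≡ 1338^2 = 1790244 ≡ 1017 (mod 1643)
5^64 ≡ 1017^2 = 1034289 ≡ 842 (mod 1643)
5^128 ≡ 842^2 = 708964 ≡ 831 (mod 1643)
5^256 ≡ 831^2 = 690561 ≡ 501 (mod 1643)
5^512 ≡ 501^2 = 251001 ≡ 1265 (mod 1643)
5^1024 ≡ 1265^2 = 1600225 ≡ 1586 (mod 1643)
1642 = 1024 + 512 + 64 + 32 + 8 + 2 in binary powers of 2.
So 5^1642 ≡ 1586 · 1265 · 842 · 1017 · 1234 · 25 ≡ 594 (mod 1643).
Since 594 ≠ 1, base 5 is a Fermat witness: 1643 is composite.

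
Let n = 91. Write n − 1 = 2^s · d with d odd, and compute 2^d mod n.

57

91 − 1 = 90 = 2^1 · 45, so d = 45.
2^1 ≡ 2 (mod 91)
2^2 ≡ 2^2 = 4 ≡ 4 (mod 91)
2^4 ≡ 4^2 = 16 ≡ 16 (mod 91)
2^8 ≡ 16^2 = 256 ≡ 74 (mod 91)
2^16 ≡ 74^2 = 5476 ≡ 16 (mod 91)
2^32 ≡ 16^2 = 256 ≡ 74 (mod 91)
45 = 32 + 8 + 4 + 1 in binary powers of 2.
So 2^45 ≡ 74 · 74 · 16 · 2 ≡ 57 (mod 91).
Squaring chain: 57; never reaches −1, so base 2 is a Miller–Rabin witness that 91 is composite.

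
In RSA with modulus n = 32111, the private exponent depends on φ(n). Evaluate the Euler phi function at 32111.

31752

Factor: 32111 = 163 · 197.
φ(32111) = (163−1) · (197−1) = 162 · 196 = 31752.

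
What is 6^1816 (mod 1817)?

6^1 ≡ 6 (mod 1817)
6^2 ≡ 6^2 = 36 ≡ 36 (mod 1817)
6^4 ≡ 36^2 = 1296 ≡ 1296 (mod 1817)
6^8 ≡ 1296^2 = 1679616 ≡ 708 (mod 1817)
6^16 ≡ 708^2 = 501264 ≡ 1589 (mod 1817)
6^32 ≡ 1589^2 = 2524921 ≡ 1108 (mod 1817)
6^64 ≡ 1108^2 = 1227664 ≡ 1189 (mod 1817)
6^128 ≡ 1189^2 = 1413721 ≡ 95 (mod 1817)
6^256 ≡ 95^2 = 9025 ≡ 1757 (mod 1817)
6^512 ≡ 1757^2 = 3087049 ≡ 1783 (mod 1817)
6^1024 ≡ 1783^2 = 3179089 ≡ 1156 (mod 1817)
1816 = 1024 + 512 + 256 + 16 + 8 in binary powers of 2.
So 6^1816 ≡ 1156 · 1783 · 1757 · 1589 · 708 ≡ 98 (mod 1817).
Since 98 ≠ 1, base 6 is a Fermat witness: 1817 is composite.

98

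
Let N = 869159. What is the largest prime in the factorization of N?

43

869159 = 17 · 51127
51127 = 29 · 1763
1763 = 41 · 43
43 is prime.
So 869159 = 17 · 29 · 41 · 43; the largest prime factor is 43.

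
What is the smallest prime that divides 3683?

29

3683 is odd.
Digit sum 20, not divisible by 3.
Ends in 3: not divisible by 5.
7: 3683 = 7·526 + 1
11: 3683 = 11·334 + 9
13: 3683 = 13·283 + 4
17: 3683 = 17·216 + 11
19: 3683 = 19·193 + 16
23: 3683 = 23·160 + 3
29: 3683 = 29·127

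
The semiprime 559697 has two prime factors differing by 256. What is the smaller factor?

Since p = q + 256, we have 559697 = q(q + 256), so q² + 256q − 559697 = 0.
Discriminant: 256² + 4·559697 = 65536 + 2238788 = 2304324; √2304324 = 1518.
q = (−256 + 1518)/2 = 631, and p = q + 256 = 887.
Check: 631 · 887 = 559697.

631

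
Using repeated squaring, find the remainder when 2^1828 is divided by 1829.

411

2^1 ≡ 2 (mod 1829)
2^2 ≡ 2^2 = 4 ≡ 4 (mod 1829)
2^4 ≡ 4^2 = 16 ≡ 16 (mod 1829)
2^8 ≡ 16^2 = 256 ≡ 256 (mod 1829)
2^16 ≡ 256^2 = 65536 ≡ 1521 (mod 1829)
2^32 ≡ 1521^2 = 2313441 ≡ 1585 (mod 1829)
2^64 ≡ 1585^2 = 2512225 ≡ 1008 (mod 1829)
2^128 ≡ 1008^2 = 1016064 ≡ 969 (mod 1829)
2^256 ≡ 969^2 = 938961 ≡ 684 (mod 1829)
2^512 ≡ 684^2 = 467856 ≡ 1461 (mod 1829)
2^1024 ≡ 1461^2 = 2134521 ≡ 78 (mod 1829)
1828 = 1024 + 512 + 256 + 32 + 4 in binary powers of 2.
So 2^1828 ≡ 78 · 1461 · 684 · 1585 · 16 ≡ 411 (mod 1829).
Since 411 ≠ 1, base 2 is a Fermat witness: 1829 is composite.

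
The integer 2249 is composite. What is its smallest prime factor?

13

2249 is odd.
Digit sum 17, not divisible by 3.
Ends in 9: not divisible by 5.
7: 2249 = 7·321 + 2
11: 2249 = 11·204 + 5
13: 2249 = 13·173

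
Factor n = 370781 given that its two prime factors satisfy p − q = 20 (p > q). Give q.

Since p = q + 20, we have 370781 = q(q + 20), so q² + 20q − 370781 = 0.
Discriminant: 20² + 4·370781 = 400 + 1483124 = 1483524; √1483524 = 1218.
q = (−20 + 1218)/2 = 599, and p = q + 20 = 619.
Check: 599 · 619 = 370781.

599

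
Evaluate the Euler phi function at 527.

480

Factor: 527 = 17 · 31.
φ(527) = (17−1) · (31−1) = 16 · 30 = 480.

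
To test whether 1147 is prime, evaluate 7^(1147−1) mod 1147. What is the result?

7^1 ≡ 7 (mod 1147)
7^2 ≡ 7^2 = 49 ≡ 49 (mod 1147)
7^4 ≡ 49^2 = 2401 ≡ 107 (mod 1147)
7^8 ≡ 107^2 = 11449 ≡ 1126 (mod 1147)
7^16 ≡ 1126^2 = 1267876 ≡ 441 (mod 1147)
7^32 ≡ 441^2 = 194481 ≡ 638 (mod 1147)
7^64 ≡ 638^2 = 407044 ≡ 1006 (mod 1147)
7^128 ≡ 1006^2 = 1012036 ≡ 382 (mod 1147)
7^256 ≡ 382^2 = 145924 ≡ 255 (mod 1147)
7^512 ≡ 255^2 = 65025 ≡ 793 (mod 1147)
7^1024 ≡ 793^2 = 628849 ≡ 293 (mod 1147)
1146 = 1024 + 64 + 32 + 16 + 8 + 2 in binary powers of 2.
So 7^1146 ≡ 293 · 1006 · 638 · 441 · 1126 · 49 ≡ 1120 (mod 1147).
Since 1120 ≠ 1, base 7 is a Fermat witness: 1147 is composite.

1120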